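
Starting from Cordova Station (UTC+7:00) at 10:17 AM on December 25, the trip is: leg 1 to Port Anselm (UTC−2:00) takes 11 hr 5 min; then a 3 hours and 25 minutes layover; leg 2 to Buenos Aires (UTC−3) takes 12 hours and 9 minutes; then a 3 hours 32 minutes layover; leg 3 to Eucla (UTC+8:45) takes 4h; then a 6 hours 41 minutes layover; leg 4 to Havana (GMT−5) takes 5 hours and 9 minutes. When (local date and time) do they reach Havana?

8:18 PM on December 26

Convert departure to UTC: 10:17 AM − 7:00 = 3:17 AM UTC on Dec 25.
Add 11 hours 5 minutes leg 1 → 2:22 PM UTC.
Add 3 hours and 25 minutes layover in Port Anselm → 5:47 PM UTC.
Add 12 hours 9 minutes leg 2 → 5:56 AM UTC (Dec 26).
Add 3 hours 32 minutes layover in Buenos Aires → 9:28 AM UTC.
Add 4 hours leg 3 → 1:28 PM UTC.
Add 6 hours and 41 minutes layover in Eucla → 8:09 PM UTC.
Add 5 hours 9 minutes leg 4 → 1:18 AM UTC (Dec 27).
Havana is UTC−5:00, so local arrival = 1:18 AM − 5:00 = 8:18 PM on Dec 26.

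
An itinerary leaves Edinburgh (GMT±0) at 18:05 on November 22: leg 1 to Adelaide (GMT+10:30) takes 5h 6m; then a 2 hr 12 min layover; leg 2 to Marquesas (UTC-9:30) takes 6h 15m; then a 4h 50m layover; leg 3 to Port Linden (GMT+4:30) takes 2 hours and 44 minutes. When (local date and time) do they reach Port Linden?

19:42 on Nov 23

Edinburgh is at UTC+0, so departure is already 18:05 UTC on Nov 22.
Add 5 hours 6 minutes leg 1 → 23:11 UTC.
Add 2 hours and 12 minutes layover in Adelaide → 01:23 UTC (Nov 23).
Add 6 hours and 15 minutes leg 2 → 07:38 UTC.
Add 4 hours and 50 minutes layover in Marquesas → 12:28 UTC.
Add 2 hours and 44 minutes leg 3 → 15:12 UTC.
Port Linden is UTC+4:30, so local arrival = 15:12 + 4:30 = 19:42 on Nov 23.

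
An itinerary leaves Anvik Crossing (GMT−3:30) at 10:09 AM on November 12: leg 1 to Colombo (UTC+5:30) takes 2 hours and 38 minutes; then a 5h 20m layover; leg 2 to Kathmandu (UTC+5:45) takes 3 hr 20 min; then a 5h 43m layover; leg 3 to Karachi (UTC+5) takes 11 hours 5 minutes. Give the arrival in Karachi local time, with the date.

Convert departure to UTC: 10:09 AM + 3:30 = 1:39 PM UTC on Nov 12.
Add 2 hours 38 minutes leg 1 → 4:17 PM UTC.
Add 5 hours and 20 minutes layover in Colombo → 9:37 PM UTC.
Add 3 hours 20 minutes leg 2 → 12:57 AM UTC (Nov 13).
Add 5 hours 43 minutes layover in Kathmandu → 6:40 AM UTC.
Add 11 hours and 5 minutes leg 3 → 5:45 PM UTC.
Karachi is UTC+5:00, so local arrival = 5:45 PM + 5:00 = 10:45 PM on Nov 13.

10:45 PM on Nov 13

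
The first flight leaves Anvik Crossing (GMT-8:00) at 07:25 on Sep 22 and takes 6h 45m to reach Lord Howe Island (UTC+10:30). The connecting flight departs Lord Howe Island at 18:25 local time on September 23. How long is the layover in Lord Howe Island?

Convert departure to UTC: 07:25 + 8:00 = 15:25 UTC on Sep 22.
Add 6 hours and 45 minutes flight time → 22:10 UTC.
Lord Howe Island is UTC+10:30, so local arrival = 22:10 + 10:30 = 08:40 on Sep 23.
Layover = 18:25 − 08:40 = 9 hours 45 minutes.

9 hours 45 minutes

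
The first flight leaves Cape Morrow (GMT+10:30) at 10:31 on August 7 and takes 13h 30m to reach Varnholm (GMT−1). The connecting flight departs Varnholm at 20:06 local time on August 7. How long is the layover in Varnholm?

Convert departure to UTC: 10:31 − 10:30 = 00:01 UTC on Aug 7.
Add 13 hours 30 minutes flight time → 13:31 UTC.
Varnholm is UTC−1:00, so local arrival = 13:31 − 1:00 = 12:31 on Aug 7.
Layover = 20:06 − 12:31 = 7 hours 35 minutes.

7 hours 35 minutes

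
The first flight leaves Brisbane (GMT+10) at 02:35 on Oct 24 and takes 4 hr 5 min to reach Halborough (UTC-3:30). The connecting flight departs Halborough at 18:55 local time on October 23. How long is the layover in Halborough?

1 hour 45 minutes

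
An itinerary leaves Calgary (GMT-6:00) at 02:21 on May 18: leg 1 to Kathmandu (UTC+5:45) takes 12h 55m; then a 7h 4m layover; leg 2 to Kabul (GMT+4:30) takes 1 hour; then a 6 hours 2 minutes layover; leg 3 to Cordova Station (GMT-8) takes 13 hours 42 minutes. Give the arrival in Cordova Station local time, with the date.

Convert departure to UTC: 02:21 + 6:00 = 08:21 UTC on May 18.
Add 12 hours 55 minutes leg 1 → 21:16 UTC.
Add 7 hours and 4 minutes layover in Kathmandu → 04:20 UTC (May 19).
Add 1 hour leg 2 → 05:20 UTC.
Add 6 hours 2 minutes layover in Kabul → 11:22 UTC.
Add 13 hours and 42 minutes leg 3 → 01:04 UTC (May 20).
Cordova Station is UTC−8:00, so local arrival = 01:04 − 8:00 = 17:04 on May 19.

17:04 on May 19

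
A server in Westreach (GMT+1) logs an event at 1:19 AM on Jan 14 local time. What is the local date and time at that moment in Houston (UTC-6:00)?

6:19 PM on Jan 13

In UTC: 1:19 AM − 1:00 = 12:19 AM on Jan 14.
Houston is UTC−6:00: 12:19 AM − 6:00 = 6:19 PM on Jan 13.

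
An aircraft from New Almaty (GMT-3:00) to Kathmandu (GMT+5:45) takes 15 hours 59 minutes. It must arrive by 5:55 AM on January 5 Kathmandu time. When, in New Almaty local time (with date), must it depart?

Target arrival in UTC: 5:55 AM − 5:45 = 12:10 AM on Jan 5.
Subtract 15 hours 59 minutes → departure 8:11 AM UTC on Jan 4.
New Almaty is UTC−3:00: 8:11 AM − 3:00 = 5:11 AM on Jan 4.

5:11 AM on January 4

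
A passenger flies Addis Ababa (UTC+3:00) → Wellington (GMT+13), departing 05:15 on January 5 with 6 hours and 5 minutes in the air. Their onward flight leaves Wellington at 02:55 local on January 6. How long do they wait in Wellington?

5 hours 35 minutes

Convert departure to UTC: 05:15 − 3:00 = 02:15 UTC on Jan 5.
Add 6 hours and 5 minutes flight time → 08:20 UTC.
Wellington is UTC+13:00, so local arrival = 08:20 + 13:00 = 21:20 on Jan 5.
Layover = 02:55 − 21:20 (+1 day) = 5 hours 35 minutes.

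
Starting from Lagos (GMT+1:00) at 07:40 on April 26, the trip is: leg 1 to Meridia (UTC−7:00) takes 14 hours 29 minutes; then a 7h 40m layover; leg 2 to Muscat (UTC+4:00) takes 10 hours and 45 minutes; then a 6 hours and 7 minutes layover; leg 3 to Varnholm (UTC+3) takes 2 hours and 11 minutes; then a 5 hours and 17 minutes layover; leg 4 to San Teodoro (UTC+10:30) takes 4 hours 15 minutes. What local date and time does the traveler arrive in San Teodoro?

Convert departure to UTC: 07:40 − 1:00 = 06:40 UTC on Apr 26.
Add 14 hours and 29 minutes leg 1 → 21:09 UTC.
Add 7 hours and 40 minutes layover in Meridia → 04:49 UTC (Apr 27).
Add 10 hours 45 minutes leg 2 → 15:34 UTC.
Add 6 hours and 7 minutes layover in Muscat → 21:41 UTC.
Add 2 hours and 11 minutes leg 3 → 23:52 UTC.
Add 5 hours 17 minutes layover in Varnholm → 05:09 UTC (Apr 28).
Add 4 hours 15 minutes leg 4 → 09:24 UTC.
San Teodoro is UTC+10:30, so local arrival = 09:24 + 10:30 = 19:54 on Apr 28.

19:54 on Apr 28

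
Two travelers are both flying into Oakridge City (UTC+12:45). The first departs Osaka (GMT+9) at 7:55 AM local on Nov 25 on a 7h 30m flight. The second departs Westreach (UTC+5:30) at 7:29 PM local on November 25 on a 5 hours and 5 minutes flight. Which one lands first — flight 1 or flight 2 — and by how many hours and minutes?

the first, by 12 hours 39 minutes

Flight 1 in UTC: 7:55 AM − 9:00 = 10:55 PM on Nov 24.
+7 hours and 30 minutes → arrive 6:25 AM UTC on Nov 25.
Flight 2 in UTC: 7:29 PM − 5:30 = 1:59 PM on Nov 25.
+5 hours and 5 minutes → arrive 7:04 PM UTC on Nov 25.
Flight 1 lands earlier by 12 hours 39 minutes.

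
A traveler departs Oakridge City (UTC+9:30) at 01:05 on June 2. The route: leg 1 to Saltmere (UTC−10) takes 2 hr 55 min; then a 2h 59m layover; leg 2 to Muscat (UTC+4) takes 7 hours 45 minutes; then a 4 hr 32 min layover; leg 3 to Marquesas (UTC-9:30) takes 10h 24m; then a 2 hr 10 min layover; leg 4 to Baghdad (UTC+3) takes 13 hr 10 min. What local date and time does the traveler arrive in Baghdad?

14:30 on June 3

Convert departure to UTC: 01:05 − 9:30 = 15:35 UTC on Jun 1.
Add 2 hours and 55 minutes leg 1 → 18:30 UTC.
Add 2 hours and 59 minutes layover in Saltmere → 21:29 UTC.
Add 7 hours 45 minutes leg 2 → 05:14 UTC (Jun 2).
Add 4 hours 32 minutes layover in Muscat → 09:46 UTC.
Add 10 hours 24 minutes leg 3 → 20:10 UTC.
Add 2 hours 10 minutes layover in Marquesas → 22:20 UTC.
Add 13 hours and 10 minutes leg 4 → 11:30 UTC (Jun 3).
Baghdad is UTC+3:00, so local arrival = 11:30 + 3:00 = 14:30 on Jun 3.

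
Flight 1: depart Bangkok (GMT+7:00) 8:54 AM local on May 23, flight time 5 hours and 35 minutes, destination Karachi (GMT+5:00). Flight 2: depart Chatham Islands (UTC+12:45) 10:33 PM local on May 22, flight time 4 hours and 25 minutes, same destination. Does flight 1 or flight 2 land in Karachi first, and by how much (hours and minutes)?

Flight 1 in UTC: 8:54 AM − 7:00 = 1:54 AM on May 23.
+5 hours and 35 minutes → arrive 7:29 AM UTC on May 23.
Flight 2 in UTC: 10:33 PM − 12:45 = 9:48 AM on May 22.
+4 hours and 25 minutes → arrive 2:13 PM UTC on May 22.
Flight 2 lands earlier by 17 hours 16 minutes.

the second, by 17 hours 16 minutes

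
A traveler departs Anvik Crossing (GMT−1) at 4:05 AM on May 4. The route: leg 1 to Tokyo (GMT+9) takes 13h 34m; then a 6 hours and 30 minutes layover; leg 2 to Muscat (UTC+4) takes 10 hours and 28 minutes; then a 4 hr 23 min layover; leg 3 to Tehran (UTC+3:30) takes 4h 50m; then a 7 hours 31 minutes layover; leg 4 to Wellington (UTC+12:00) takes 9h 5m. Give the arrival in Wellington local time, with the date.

1:26 AM on May 7

Convert departure to UTC: 4:05 AM + 1:00 = 5:05 AM UTC on May 4.
Add 13 hours and 34 minutes leg 1 → 6:39 PM UTC.
Add 6 hours 30 minutes layover in Tokyo → 1:09 AM UTC (May 5).
Add 10 hours and 28 minutes leg 2 → 11:37 AM UTC.
Add 4 hours 23 minutes layover in Muscat → 4:00 PM UTC.
Add 4 hours 50 minutes leg 3 → 8:50 PM UTC.
Add 7 hours and 31 minutes layover in Tehran → 4:21 AM UTC (May 6).
Add 9 hours 5 minutes leg 4 → 1:26 PM UTC.
Wellington is UTC+12:00, so local arrival = 1:26 PM + 12:00 = 1:26 AM on May 7.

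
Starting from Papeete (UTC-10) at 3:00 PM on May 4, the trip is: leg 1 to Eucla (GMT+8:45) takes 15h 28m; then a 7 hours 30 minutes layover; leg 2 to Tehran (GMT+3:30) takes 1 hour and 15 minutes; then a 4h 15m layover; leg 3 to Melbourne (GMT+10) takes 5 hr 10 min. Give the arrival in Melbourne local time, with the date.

8:38 PM on May 6

Convert departure to UTC: 3:00 PM + 10:00 = 1:00 AM UTC on May 5.
Add 15 hours 28 minutes leg 1 → 4:28 PM UTC.
Add 7 hours and 30 minutes layover in Eucla → 11:58 PM UTC.
Add 1 hour 15 minutes leg 2 → 1:13 AM UTC (May 6).
Add 4 hours and 15 minutes layover in Tehran → 5:28 AM UTC.
Add 5 hours 10 minutes leg 3 → 10:38 AM UTC.
Melbourne is UTC+10:00, so local arrival = 10:38 AM + 10:00 = 8:38 PM on May 6.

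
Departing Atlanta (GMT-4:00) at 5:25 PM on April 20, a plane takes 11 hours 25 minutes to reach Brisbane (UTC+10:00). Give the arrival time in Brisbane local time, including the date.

Convert departure to UTC: 5:25 PM + 4:00 = 9:25 PM UTC on Apr 20.
Add 11 hours 25 minutes travel time → 8:50 AM UTC (Apr 21).
Brisbane is UTC+10:00, so local arrival = 8:50 AM + 10:00 = 6:50 PM on Apr 21.

6:50 PM on April 21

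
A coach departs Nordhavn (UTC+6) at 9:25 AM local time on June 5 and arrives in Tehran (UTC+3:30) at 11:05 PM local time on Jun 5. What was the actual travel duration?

16 hours 10 minutes

Departure in UTC: 9:25 AM − 6:00 = 3:25 AM on Jun 5.
Arrival in UTC: 11:05 PM − 3:30 = 7:35 PM on Jun 5.
Elapsed = 7:35 PM − 3:25 AM = 16 hours 10 minutes.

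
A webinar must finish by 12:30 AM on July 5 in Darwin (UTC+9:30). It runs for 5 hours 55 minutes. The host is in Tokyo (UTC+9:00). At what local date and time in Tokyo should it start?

6:05 PM on July 4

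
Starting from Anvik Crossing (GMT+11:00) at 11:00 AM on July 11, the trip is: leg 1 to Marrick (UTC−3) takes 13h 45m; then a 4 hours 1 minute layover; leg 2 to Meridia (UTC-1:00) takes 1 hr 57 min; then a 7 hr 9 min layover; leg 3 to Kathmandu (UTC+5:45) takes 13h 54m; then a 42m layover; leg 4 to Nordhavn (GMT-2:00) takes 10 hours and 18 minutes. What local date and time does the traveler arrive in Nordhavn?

1:46 AM on July 13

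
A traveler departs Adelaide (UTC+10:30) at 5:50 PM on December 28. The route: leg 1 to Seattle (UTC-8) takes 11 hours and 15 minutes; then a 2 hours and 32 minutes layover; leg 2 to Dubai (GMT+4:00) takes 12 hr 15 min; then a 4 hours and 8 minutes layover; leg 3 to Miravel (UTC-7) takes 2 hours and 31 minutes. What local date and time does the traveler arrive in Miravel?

9:01 AM on December 29

Convert departure to UTC: 5:50 PM − 10:30 = 7:20 AM UTC on Dec 28.
Add 11 hours and 15 minutes leg 1 → 6:35 PM UTC.
Add 2 hours 32 minutes layover in Seattle → 9:07 PM UTC.
Add 12 hours 15 minutes leg 2 → 9:22 AM UTC (Dec 29).
Add 4 hours 8 minutes layover in Dubai → 1:30 PM UTC.
Add 2 hours and 31 minutes leg 3 → 4:01 PM UTC.
Miravel is UTC−7:00, so local arrival = 4:01 PM − 7:00 = 9:01 AM on Dec 29.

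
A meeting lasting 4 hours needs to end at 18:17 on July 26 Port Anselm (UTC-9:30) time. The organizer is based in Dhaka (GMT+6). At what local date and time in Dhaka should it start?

Target end time in UTC: 18:17 + 9:30 = 03:47 on Jul 27.
Subtract 4 hours → start 23:47 UTC on Jul 26.
Dhaka is UTC+6:00: 23:47 + 6:00 = 05:47 on Jul 27.

05:47 on July 27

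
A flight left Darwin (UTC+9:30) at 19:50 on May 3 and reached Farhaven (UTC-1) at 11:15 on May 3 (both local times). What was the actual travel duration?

Farhaven is 10:30 behind Darwin.
Clock-face elapsed time (ignoring zones) is −8 hours 35 minutes.
Actual elapsed = −8 hours 35 minutes + 10:30 = 1 hour 55 minutes.

1 hour 55 minutes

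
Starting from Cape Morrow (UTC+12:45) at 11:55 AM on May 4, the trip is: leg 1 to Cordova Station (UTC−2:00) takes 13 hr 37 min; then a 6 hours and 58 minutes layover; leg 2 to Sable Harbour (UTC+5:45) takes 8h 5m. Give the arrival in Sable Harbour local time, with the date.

Convert departure to UTC: 11:55 AM − 12:45 = 11:10 PM UTC on May 3.
Add 13 hours and 37 minutes leg 1 → 12:47 PM UTC (May 4).
Add 6 hours and 58 minutes layover in Cordova Station → 7:45 PM UTC.
Add 8 hours and 5 minutes leg 2 → 3:50 AM UTC (May 5).
Sable Harbour is UTC+5:45, so local arrival = 3:50 AM + 5:45 = 9:35 AM on May 5.

9:35 AM on May 5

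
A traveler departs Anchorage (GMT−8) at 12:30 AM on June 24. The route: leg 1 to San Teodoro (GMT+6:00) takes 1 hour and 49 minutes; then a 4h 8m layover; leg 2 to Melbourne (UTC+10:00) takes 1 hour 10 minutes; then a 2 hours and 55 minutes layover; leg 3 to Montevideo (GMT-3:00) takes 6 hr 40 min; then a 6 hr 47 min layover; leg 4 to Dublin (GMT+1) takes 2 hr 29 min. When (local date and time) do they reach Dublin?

Convert departure to UTC: 12:30 AM + 8:00 = 8:30 AM UTC on Jun 24.
Add 1 hour 49 minutes leg 1 → 10:19 AM UTC.
Add 4 hours and 8 minutes layover in San Teodoro → 2:27 PM UTC.
Add 1 hour and 10 minutes leg 2 → 3:37 PM UTC.
Add 2 hours 55 minutes layover in Melbourne → 6:32 PM UTC.
Add 6 hours 40 minutes leg 3 → 1:12 AM UTC (Jun 25).
Add 6 hours and 47 minutes layover in Montevideo → 7:59 AM UTC.
Add 2 hours 29 minutes leg 4 → 10:28 AM UTC.
Dublin is UTC+1:00, so local arrival = 10:28 AM + 1:00 = 11:28 AM on Jun 25.

11:28 AM on Jun 25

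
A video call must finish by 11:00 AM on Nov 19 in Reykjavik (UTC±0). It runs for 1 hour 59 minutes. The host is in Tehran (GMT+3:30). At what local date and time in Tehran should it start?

12:31 PM on November 19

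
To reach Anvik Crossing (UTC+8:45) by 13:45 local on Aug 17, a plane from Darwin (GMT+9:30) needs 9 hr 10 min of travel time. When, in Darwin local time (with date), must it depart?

05:20 on Aug 17

Target arrival in UTC: 13:45 − 8:45 = 05:00 on Aug 17.
Subtract 9 hours 10 minutes → departure 19:50 UTC on Aug 16.
Darwin is UTC+9:30: 19:50 + 9:30 = 05:20 on Aug 17.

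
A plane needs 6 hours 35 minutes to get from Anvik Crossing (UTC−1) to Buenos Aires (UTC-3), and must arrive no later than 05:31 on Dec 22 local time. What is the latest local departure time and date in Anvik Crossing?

00:56 on December 22

Target arrival in UTC: 05:31 + 3:00 = 08:31 on Dec 22.
Subtract 6 hours and 35 minutes → departure 01:56 UTC on Dec 22.
Anvik Crossing is UTC−1:00: 01:56 − 1:00 = 00:56 on Dec 22.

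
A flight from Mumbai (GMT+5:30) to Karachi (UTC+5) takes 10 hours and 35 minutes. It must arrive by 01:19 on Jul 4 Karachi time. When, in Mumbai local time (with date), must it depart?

Target arrival in UTC: 01:19 − 5:00 = 20:19 on Jul 3.
Subtract 10 hours 35 minutes → departure 09:44 UTC on Jul 3.
Mumbai is UTC+5:30: 09:44 + 5:30 = 15:14 on Jul 3.

15:14 on July 3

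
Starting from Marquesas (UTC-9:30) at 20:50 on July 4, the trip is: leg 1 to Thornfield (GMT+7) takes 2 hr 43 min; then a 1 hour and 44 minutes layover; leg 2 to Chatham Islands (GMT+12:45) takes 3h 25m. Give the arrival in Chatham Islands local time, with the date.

Convert departure to UTC: 20:50 + 9:30 = 06:20 UTC on Jul 5.
Add 2 hours and 43 minutes leg 1 → 09:03 UTC.
Add 1 hour and 44 minutes layover in Thornfield → 10:47 UTC.
Add 3 hours 25 minutes leg 2 → 14:12 UTC.
Chatham Islands is UTC+12:45, so local arrival = 14:12 + 12:45 = 02:57 on Jul 6.

02:57 on Jul 6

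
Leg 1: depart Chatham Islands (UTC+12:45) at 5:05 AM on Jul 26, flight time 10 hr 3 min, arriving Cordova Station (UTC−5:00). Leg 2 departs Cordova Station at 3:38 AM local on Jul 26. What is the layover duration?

6 hours 15 minutes

Convert departure to UTC: 5:05 AM − 12:45 = 4:20 PM UTC on Jul 25.
Add 10 hours and 3 minutes flight time → 2:23 AM UTC (Jul 26).
Cordova Station is UTC−5:00, so local arrival = 2:23 AM − 5:00 = 9:23 PM on Jul 25.
Layover = 3:38 AM − 9:23 PM (+1 day) = 6 hours 15 minutes.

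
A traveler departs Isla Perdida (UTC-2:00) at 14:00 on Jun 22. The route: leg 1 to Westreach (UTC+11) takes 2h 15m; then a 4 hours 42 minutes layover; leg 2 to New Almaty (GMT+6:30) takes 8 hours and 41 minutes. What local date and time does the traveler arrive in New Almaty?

14:08 on Jun 23

Convert departure to UTC: 14:00 + 2:00 = 16:00 UTC on Jun 22.
Add 2 hours and 15 minutes leg 1 → 18:15 UTC.
Add 4 hours 42 minutes layover in Westreach → 22:57 UTC.
Add 8 hours 41 minutes leg 2 → 07:38 UTC (Jun 23).
New Almaty is UTC+6:30, so local arrival = 07:38 + 6:30 = 14:08 on Jun 23.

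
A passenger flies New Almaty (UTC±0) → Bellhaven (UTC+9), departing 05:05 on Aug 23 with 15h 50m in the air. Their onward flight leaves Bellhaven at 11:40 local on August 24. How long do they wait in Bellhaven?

5 hours 45 minutes

New Almaty is at UTC+0, so departure is already 05:05 UTC on Aug 23.
Add 15 hours and 50 minutes flight time → 20:55 UTC.
Bellhaven is UTC+9:00, so local arrival = 20:55 + 9:00 = 05:55 on Aug 24.
Layover = 11:40 − 05:55 = 5 hours 45 minutes.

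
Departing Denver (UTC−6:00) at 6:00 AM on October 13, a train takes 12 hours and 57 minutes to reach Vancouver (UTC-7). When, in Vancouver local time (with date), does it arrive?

Convert departure to UTC: 6:00 AM + 6:00 = 12:00 PM UTC on Oct 13.
Add 12 hours and 57 minutes travel time → 12:57 AM UTC (Oct 14).
Vancouver is UTC−7:00, so local arrival = 12:57 AM − 7:00 = 5:57 PM on Oct 13.

5:57 PM on October 13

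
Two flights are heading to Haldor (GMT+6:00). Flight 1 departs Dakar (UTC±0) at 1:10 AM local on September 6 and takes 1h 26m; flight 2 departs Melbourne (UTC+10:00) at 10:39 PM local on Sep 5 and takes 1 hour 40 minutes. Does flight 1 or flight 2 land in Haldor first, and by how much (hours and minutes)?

the second, by 12 hours 17 minutes

Flight 1 departs at 1:10 AM UTC (Sep 6).
+1 hour 26 minutes → arrive 2:36 AM UTC on Sep 6.
Flight 2 in UTC: 10:39 PM − 10:00 = 12:39 PM on Sep 5.
+1 hour and 40 minutes → arrive 2:19 PM UTC on Sep 5.
Flight 2 lands earlier by 12 hours 17 minutes.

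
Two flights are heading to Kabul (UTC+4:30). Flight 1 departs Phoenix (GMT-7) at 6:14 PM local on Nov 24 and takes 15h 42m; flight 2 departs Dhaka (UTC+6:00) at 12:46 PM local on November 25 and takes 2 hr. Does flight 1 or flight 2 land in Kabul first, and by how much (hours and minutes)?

Flight 1 in UTC: 6:14 PM + 7:00 = 1:14 AM on Nov 25.
+15 hours and 42 minutes → arrive 4:56 PM UTC on Nov 25.
Flight 2 in UTC: 12:46 PM − 6:00 = 6:46 AM on Nov 25.
+2 hours → arrive 8:46 AM UTC on Nov 25.
Flight 2 lands earlier by 8 hours 10 minutes.

the second, by 8 hours 10 minutes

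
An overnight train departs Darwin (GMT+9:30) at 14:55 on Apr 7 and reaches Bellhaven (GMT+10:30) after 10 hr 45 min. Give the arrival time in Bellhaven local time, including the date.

Convert departure to UTC: 14:55 − 9:30 = 05:25 UTC on Apr 7.
Add 10 hours and 45 minutes travel time → 16:10 UTC.
Bellhaven is UTC+10:30, so local arrival = 16:10 + 10:30 = 02:40 on Apr 8.

02:40 on April 8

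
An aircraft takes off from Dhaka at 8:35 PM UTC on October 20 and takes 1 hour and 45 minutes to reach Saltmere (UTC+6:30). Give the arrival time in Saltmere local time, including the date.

4:50 AM on October 21

Departure is given in UTC: 8:35 PM on Oct 20.
Add 1 hour 45 minutes → 10:20 PM UTC.
Saltmere is UTC+6:30: 10:20 PM + 6:30 = 4:50 AM on Oct 21.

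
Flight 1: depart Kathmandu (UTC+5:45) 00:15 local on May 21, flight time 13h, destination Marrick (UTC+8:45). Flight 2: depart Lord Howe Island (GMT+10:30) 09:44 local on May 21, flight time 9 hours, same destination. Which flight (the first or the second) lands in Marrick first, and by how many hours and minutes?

the first, by 44 minutes

Flight 1 in UTC: 00:15 − 5:45 = 18:30 on May 20.
+13 hours → arrive 07:30 UTC on May 21.
Flight 2 in UTC: 09:44 − 10:30 = 23:14 on May 20.
+9 hours → arrive 08:14 UTC on May 21.
Flight 1 lands earlier by 44 minutes.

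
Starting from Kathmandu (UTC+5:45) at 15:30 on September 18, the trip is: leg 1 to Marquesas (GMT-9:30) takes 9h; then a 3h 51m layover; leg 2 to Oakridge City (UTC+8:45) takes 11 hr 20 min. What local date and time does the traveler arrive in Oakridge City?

Convert departure to UTC: 15:30 − 5:45 = 09:45 UTC on Sep 18.
Add 9 hours leg 1 → 18:45 UTC.
Add 3 hours and 51 minutes layover in Marquesas → 22:36 UTC.
Add 11 hours and 20 minutes leg 2 → 09:56 UTC (Sep 19).
Oakridge City is UTC+8:45, so local arrival = 09:56 + 8:45 = 18:41 on Sep 19.

18:41 on September 19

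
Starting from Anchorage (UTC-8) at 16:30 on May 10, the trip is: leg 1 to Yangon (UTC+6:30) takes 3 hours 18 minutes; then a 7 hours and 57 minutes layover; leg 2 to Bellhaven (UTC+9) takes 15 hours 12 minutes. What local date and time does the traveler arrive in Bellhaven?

Convert departure to UTC: 16:30 + 8:00 = 00:30 UTC on May 11.
Add 3 hours and 18 minutes leg 1 → 03:48 UTC.
Add 7 hours 57 minutes layover in Yangon → 11:45 UTC.
Add 15 hours and 12 minutes leg 2 → 02:57 UTC (May 12).
Bellhaven is UTC+9:00, so local arrival = 02:57 + 9:00 = 11:57 on May 12.

11:57 on May 12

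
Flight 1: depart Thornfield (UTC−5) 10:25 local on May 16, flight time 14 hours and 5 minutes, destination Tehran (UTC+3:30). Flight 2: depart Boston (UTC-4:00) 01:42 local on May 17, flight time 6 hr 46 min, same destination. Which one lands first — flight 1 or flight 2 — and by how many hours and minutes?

Flight 1 in UTC: 10:25 + 5:00 = 15:25 on May 16.
+14 hours and 5 minutes → arrive 05:30 UTC on May 17.
Flight 2 in UTC: 01:42 + 4:00 = 05:42 on May 17.
+6 hours 46 minutes → arrive 12:28 UTC on May 17.
Flight 1 lands earlier by 6 hours 58 minutes.

the first, by 6 hours 58 minutes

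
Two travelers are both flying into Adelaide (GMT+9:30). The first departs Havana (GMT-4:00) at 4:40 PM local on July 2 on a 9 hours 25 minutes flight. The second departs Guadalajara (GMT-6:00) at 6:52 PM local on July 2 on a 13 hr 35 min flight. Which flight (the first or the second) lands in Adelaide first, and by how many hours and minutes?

Flight 1 in UTC: 4:40 PM + 4:00 = 8:40 PM on Jul 2.
+9 hours 25 minutes → arrive 6:05 AM UTC on Jul 3.
Flight 2 in UTC: 6:52 PM + 6:00 = 12:52 AM on Jul 3.
+13 hours and 35 minutes → arrive 2:27 PM UTC on Jul 3.
Flight 1 lands earlier by 8 hours 22 minutes.

the first, by 8 hours 22 minutes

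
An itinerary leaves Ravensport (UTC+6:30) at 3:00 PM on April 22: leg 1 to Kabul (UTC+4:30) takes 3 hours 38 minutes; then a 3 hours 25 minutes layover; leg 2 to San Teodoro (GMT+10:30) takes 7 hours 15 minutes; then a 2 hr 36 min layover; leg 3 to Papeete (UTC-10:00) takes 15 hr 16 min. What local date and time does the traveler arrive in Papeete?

6:40 AM on April 23

Convert departure to UTC: 3:00 PM − 6:30 = 8:30 AM UTC on Apr 22.
Add 3 hours 38 minutes leg 1 → 12:08 PM UTC.
Add 3 hours and 25 minutes layover in Kabul → 3:33 PM UTC.
Add 7 hours and 15 minutes leg 2 → 10:48 PM UTC.
Add 2 hours 36 minutes layover in San Teodoro → 1:24 AM UTC (Apr 23).
Add 15 hours and 16 minutes leg 3 → 4:40 PM UTC.
Papeete is UTC−10:00, so local arrival = 4:40 PM − 10:00 = 6:40 AM on Apr 23.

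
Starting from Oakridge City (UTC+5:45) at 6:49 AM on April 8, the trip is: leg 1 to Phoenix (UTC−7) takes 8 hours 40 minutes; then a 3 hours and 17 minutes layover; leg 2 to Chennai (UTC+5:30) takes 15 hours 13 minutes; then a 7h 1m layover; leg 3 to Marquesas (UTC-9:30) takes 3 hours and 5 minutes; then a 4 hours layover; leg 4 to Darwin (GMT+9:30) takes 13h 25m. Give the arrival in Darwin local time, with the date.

5:15 PM on April 10

Convert departure to UTC: 6:49 AM − 5:45 = 1:04 AM UTC on Apr 8.
Add 8 hours 40 minutes leg 1 → 9:44 AM UTC.
Add 3 hours and 17 minutes layover in Phoenix → 1:01 PM UTC.
Add 15 hours and 13 minutes leg 2 → 4:14 AM UTC (Apr 9).
Add 7 hours 1 minute layover in Chennai → 11:15 AM UTC.
Add 3 hours and 5 minutes leg 3 → 2:20 PM UTC.
Add 4 hours layover in Marquesas → 6:20 PM UTC.
Add 13 hours 25 minutes leg 4 → 7:45 AM UTC (Apr 10).
Darwin is UTC+9:30, so local arrival = 7:45 AM + 9:30 = 5:15 PM on Apr 10.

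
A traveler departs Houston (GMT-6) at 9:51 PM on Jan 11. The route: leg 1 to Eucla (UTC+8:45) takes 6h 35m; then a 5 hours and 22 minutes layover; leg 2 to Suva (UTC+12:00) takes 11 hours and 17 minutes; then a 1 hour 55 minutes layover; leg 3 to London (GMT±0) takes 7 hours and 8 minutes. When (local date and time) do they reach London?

Convert departure to UTC: 9:51 PM + 6:00 = 3:51 AM UTC on Jan 12.
Add 6 hours 35 minutes leg 1 → 10:26 AM UTC.
Add 5 hours 22 minutes layover in Eucla → 3:48 PM UTC.
Add 11 hours and 17 minutes leg 2 → 3:05 AM UTC (Jan 13).
Add 1 hour and 55 minutes layover in Suva → 5:00 AM UTC.
Add 7 hours 8 minutes leg 3 → 12:08 PM UTC.
London is UTC+0, so local arrival is the same: 12:08 PM on Jan 13.

12:08 PM on January 13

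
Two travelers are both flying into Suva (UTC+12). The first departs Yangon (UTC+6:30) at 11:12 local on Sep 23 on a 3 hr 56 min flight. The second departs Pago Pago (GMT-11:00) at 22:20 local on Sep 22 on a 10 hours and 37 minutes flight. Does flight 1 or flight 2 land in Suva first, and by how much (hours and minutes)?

Flight 1 in UTC: 11:12 − 6:30 = 04:42 on Sep 23.
+3 hours and 56 minutes → arrive 08:38 UTC on Sep 23.
Flight 2 in UTC: 22:20 + 11:00 = 09:20 on Sep 23.
+10 hours 37 minutes → arrive 19:57 UTC on Sep 23.
Flight 1 lands earlier by 11 hours 19 minutes.

the first, by 11 hours 19 minutes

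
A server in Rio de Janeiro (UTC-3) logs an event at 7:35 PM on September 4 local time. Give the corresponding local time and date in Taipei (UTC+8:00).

6:35 AM on September 5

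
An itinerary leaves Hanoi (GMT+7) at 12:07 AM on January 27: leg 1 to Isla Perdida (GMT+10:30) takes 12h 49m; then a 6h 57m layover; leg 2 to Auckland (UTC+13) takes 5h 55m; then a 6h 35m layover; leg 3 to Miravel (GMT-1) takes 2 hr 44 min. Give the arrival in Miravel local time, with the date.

3:07 AM on Jan 28

Convert departure to UTC: 12:07 AM − 7:00 = 5:07 PM UTC on Jan 26.
Add 12 hours 49 minutes leg 1 → 5:56 AM UTC (Jan 27).
Add 6 hours 57 minutes layover in Isla Perdida → 12:53 PM UTC.
Add 5 hours 55 minutes leg 2 → 6:48 PM UTC.
Add 6 hours 35 minutes layover in Auckland → 1:23 AM UTC (Jan 28).
Add 2 hours and 44 minutes leg 3 → 4:07 AM UTC.
Miravel is UTC−1:00, so local arrival = 4:07 AM − 1:00 = 3:07 AM on Jan 28.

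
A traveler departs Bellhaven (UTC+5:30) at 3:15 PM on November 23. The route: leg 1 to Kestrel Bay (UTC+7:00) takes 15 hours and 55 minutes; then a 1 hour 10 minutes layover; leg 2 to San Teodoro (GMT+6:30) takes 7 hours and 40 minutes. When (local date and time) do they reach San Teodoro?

5:00 PM on November 24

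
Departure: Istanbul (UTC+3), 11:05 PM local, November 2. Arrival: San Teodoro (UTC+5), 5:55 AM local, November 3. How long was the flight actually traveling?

4 hours 50 minutes

Departure in UTC: 11:05 PM − 3:00 = 8:05 PM on Nov 2.
Arrival in UTC: 5:55 AM − 5:00 = 12:55 AM on Nov 3.
Elapsed = 12:55 AM − 8:05 PM (+1 day) = 4 hours 50 minutes.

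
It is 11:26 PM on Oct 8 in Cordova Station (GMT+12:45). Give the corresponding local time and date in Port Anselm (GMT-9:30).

1:11 AM on Oct 8

Port Anselm is 22:15 behind Cordova Station.
Shift by the zone difference: 11:26 PM − 22:15 = 1:11 AM on Oct 8 in Port Anselm.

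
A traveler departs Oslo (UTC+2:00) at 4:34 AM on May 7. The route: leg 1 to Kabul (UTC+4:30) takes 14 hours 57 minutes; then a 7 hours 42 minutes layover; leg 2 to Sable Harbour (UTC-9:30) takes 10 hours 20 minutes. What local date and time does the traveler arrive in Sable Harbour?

Convert departure to UTC: 4:34 AM − 2:00 = 2:34 AM UTC on May 7.
Add 14 hours and 57 minutes leg 1 → 5:31 PM UTC.
Add 7 hours 42 minutes layover in Kabul → 1:13 AM UTC (May 8).
Add 10 hours 20 minutes leg 2 → 11:33 AM UTC.
Sable Harbour is UTC−9:30, so local arrival = 11:33 AM − 9:30 = 2:03 AM on May 8.

2:03 AM on May 8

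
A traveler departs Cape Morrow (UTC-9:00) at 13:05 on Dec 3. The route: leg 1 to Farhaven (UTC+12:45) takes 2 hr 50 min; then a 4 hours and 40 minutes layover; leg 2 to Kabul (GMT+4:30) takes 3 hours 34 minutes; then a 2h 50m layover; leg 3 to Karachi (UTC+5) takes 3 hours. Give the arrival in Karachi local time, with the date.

19:59 on Dec 4

Convert departure to UTC: 13:05 + 9:00 = 22:05 UTC on Dec 3.
Add 2 hours and 50 minutes leg 1 → 00:55 UTC (Dec 4).
Add 4 hours and 40 minutes layover in Farhaven → 05:35 UTC.
Add 3 hours and 34 minutes leg 2 → 09:09 UTC.
Add 2 hours 50 minutes layover in Kabul → 11:59 UTC.
Add 3 hours leg 3 → 14:59 UTC.
Karachi is UTC+5:00, so local arrival = 14:59 + 5:00 = 19:59 on Dec 4.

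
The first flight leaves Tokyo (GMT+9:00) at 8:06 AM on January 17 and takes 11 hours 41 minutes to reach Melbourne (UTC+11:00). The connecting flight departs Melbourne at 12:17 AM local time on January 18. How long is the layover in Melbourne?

Convert departure to UTC: 8:06 AM − 9:00 = 11:06 PM UTC on Jan 16.
Add 11 hours 41 minutes flight time → 10:47 AM UTC (Jan 17).
Melbourne is UTC+11:00, so local arrival = 10:47 AM + 11:00 = 9:47 PM on Jan 17.
Layover = 12:17 AM − 9:47 PM (+1 day) = 2 hours 30 minutes.

2 hours 30 minutes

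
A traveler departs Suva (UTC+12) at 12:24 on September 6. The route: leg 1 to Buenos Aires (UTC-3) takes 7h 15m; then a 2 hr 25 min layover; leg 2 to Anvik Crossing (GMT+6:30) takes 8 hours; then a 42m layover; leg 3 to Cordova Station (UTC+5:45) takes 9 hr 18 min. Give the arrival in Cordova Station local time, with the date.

09:49 on Sep 7

Convert departure to UTC: 12:24 − 12:00 = 00:24 UTC on Sep 6.
Add 7 hours and 15 minutes leg 1 → 07:39 UTC.
Add 2 hours and 25 minutes layover in Buenos Aires → 10:04 UTC.
Add 8 hours leg 2 → 18:04 UTC.
Add 42 minutes layover in Anvik Crossing → 18:46 UTC.
Add 9 hours 18 minutes leg 3 → 04:04 UTC (Sep 7).
Cordova Station is UTC+5:45, so local arrival = 04:04 + 5:45 = 09:49 on Sep 7.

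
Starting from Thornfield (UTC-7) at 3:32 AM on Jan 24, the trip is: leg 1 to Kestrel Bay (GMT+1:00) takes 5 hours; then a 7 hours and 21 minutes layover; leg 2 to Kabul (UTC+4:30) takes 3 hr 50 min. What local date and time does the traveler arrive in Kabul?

Convert departure to UTC: 3:32 AM + 7:00 = 10:32 AM UTC on Jan 24.
Add 5 hours leg 1 → 3:32 PM UTC.
Add 7 hours and 21 minutes layover in Kestrel Bay → 10:53 PM UTC.
Add 3 hours 50 minutes leg 2 → 2:43 AM UTC (Jan 25).
Kabul is UTC+4:30, so local arrival = 2:43 AM + 4:30 = 7:13 AM on Jan 25.

7:13 AM on January 25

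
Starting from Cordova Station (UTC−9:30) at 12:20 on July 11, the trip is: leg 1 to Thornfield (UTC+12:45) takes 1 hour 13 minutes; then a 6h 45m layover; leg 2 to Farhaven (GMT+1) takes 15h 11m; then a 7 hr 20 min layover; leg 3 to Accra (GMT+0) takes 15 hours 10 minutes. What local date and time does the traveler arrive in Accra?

19:29 on July 13

Convert departure to UTC: 12:20 + 9:30 = 21:50 UTC on Jul 11.
Add 1 hour and 13 minutes leg 1 → 23:03 UTC.
Add 6 hours and 45 minutes layover in Thornfield → 05:48 UTC (Jul 12).
Add 15 hours and 11 minutes leg 2 → 20:59 UTC.
Add 7 hours 20 minutes layover in Farhaven → 04:19 UTC (Jul 13).
Add 15 hours 10 minutes leg 3 → 19:29 UTC.
Accra is UTC+0, so local arrival is the same: 19:29 on Jul 13.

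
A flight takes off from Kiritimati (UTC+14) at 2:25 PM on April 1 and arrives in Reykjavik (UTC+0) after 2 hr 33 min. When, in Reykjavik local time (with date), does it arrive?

2:58 AM on April 1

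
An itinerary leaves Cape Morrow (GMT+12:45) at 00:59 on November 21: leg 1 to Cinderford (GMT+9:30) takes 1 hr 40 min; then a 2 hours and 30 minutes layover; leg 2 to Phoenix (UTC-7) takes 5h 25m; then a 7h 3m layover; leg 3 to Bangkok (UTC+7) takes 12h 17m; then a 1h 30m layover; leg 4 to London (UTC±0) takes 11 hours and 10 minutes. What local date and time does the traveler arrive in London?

05:49 on Nov 22

Convert departure to UTC: 00:59 − 12:45 = 12:14 UTC on Nov 20.
Add 1 hour and 40 minutes leg 1 → 13:54 UTC.
Add 2 hours 30 minutes layover in Cinderford → 16:24 UTC.
Add 5 hours 25 minutes leg 2 → 21:49 UTC.
Add 7 hours 3 minutes layover in Phoenix → 04:52 UTC (Nov 21).
Add 12 hours and 17 minutes leg 3 → 17:09 UTC.
Add 1 hour 30 minutes layover in Bangkok → 18:39 UTC.
Add 11 hours 10 minutes leg 4 → 05:49 UTC (Nov 22).
London is UTC+0, so local arrival is the same: 05:49 on Nov 22.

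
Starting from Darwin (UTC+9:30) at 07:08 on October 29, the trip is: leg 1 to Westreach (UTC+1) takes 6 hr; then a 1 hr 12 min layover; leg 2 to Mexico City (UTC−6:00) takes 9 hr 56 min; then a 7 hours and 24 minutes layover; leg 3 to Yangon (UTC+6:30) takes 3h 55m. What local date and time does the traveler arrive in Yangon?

08:35 on October 30

Convert departure to UTC: 07:08 − 9:30 = 21:38 UTC on Oct 28.
Add 6 hours leg 1 → 03:38 UTC (Oct 29).
Add 1 hour and 12 minutes layover in Westreach → 04:50 UTC.
Add 9 hours and 56 minutes leg 2 → 14:46 UTC.
Add 7 hours 24 minutes layover in Mexico City → 22:10 UTC.
Add 3 hours 55 minutes leg 3 → 02:05 UTC (Oct 30).
Yangon is UTC+6:30, so local arrival = 02:05 + 6:30 = 08:35 on Oct 30.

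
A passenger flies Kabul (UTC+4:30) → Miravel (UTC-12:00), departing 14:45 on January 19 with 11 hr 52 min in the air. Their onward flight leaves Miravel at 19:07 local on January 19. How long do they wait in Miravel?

9 hours

Convert departure to UTC: 14:45 − 4:30 = 10:15 UTC on Jan 19.
Add 11 hours 52 minutes flight time → 22:07 UTC.
Miravel is UTC−12:00, so local arrival = 22:07 − 12:00 = 10:07 on Jan 19.
Layover = 19:07 − 10:07 = 9 hours.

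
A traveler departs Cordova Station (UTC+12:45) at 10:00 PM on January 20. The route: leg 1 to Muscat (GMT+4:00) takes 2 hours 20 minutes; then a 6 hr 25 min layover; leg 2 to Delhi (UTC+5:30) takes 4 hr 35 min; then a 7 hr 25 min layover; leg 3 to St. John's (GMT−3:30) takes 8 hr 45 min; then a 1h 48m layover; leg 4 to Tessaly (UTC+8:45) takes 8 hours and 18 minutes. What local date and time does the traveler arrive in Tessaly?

9:36 AM on January 22

Convert departure to UTC: 10:00 PM − 12:45 = 9:15 AM UTC on Jan 20.
Add 2 hours 20 minutes leg 1 → 11:35 AM UTC.
Add 6 hours 25 minutes layover in Muscat → 6:00 PM UTC.
Add 4 hours 35 minutes leg 2 → 10:35 PM UTC.
Add 7 hours and 25 minutes layover in Delhi → 6:00 AM UTC (Jan 21).
Add 8 hours and 45 minutes leg 3 → 2:45 PM UTC.
Add 1 hour 48 minutes layover in St. John's → 4:33 PM UTC.
Add 8 hours and 18 minutes leg 4 → 12:51 AM UTC (Jan 22).
Tessaly is UTC+8:45, so local arrival = 12:51 AM + 8:45 = 9:36 AM on Jan 22.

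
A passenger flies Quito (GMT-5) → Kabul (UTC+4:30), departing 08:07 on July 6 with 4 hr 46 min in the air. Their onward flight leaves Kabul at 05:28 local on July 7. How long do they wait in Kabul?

7 hours 5 minutes

Convert departure to UTC: 08:07 + 5:00 = 13:07 UTC on Jul 6.
Add 4 hours and 46 minutes flight time → 17:53 UTC.
Kabul is UTC+4:30, so local arrival = 17:53 + 4:30 = 22:23 on Jul 6.
Layover = 05:28 − 22:23 (+1 day) = 7 hours 5 minutes.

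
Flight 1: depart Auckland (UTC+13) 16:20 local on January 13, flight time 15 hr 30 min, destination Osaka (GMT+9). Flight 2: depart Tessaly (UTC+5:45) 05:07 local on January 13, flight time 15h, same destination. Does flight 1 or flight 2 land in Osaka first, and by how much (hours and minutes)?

Flight 1 in UTC: 16:20 − 13:00 = 03:20 on Jan 13.
+15 hours 30 minutes → arrive 18:50 UTC on Jan 13.
Flight 2 in UTC: 05:07 − 5:45 = 23:22 on Jan 12.
+15 hours → arrive 14:22 UTC on Jan 13.
Flight 2 lands earlier by 4 hours 28 minutes.

the second, by 4 hours 28 minutes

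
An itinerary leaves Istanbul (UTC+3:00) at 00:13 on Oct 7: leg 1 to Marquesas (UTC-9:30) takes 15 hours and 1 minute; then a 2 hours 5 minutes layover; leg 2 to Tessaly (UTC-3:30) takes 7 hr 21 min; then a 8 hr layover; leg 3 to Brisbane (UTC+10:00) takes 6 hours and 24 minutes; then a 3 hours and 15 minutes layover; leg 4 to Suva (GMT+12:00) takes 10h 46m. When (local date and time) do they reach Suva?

14:05 on October 9

Convert departure to UTC: 00:13 − 3:00 = 21:13 UTC on Oct 6.
Add 15 hours 1 minute leg 1 → 12:14 UTC (Oct 7).
Add 2 hours and 5 minutes layover in Marquesas → 14:19 UTC.
Add 7 hours 21 minutes leg 2 → 21:40 UTC.
Add 8 hours layover in Tessaly → 05:40 UTC (Oct 8).
Add 6 hours 24 minutes leg 3 → 12:04 UTC.
Add 3 hours 15 minutes layover in Brisbane → 15:19 UTC.
Add 10 hours and 46 minutes leg 4 → 02:05 UTC (Oct 9).
Suva is UTC+12:00, so local arrival = 02:05 + 12:00 = 14:05 on Oct 9.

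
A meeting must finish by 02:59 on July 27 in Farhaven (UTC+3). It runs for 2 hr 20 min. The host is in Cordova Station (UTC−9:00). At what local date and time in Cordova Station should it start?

12:39 on Jul 26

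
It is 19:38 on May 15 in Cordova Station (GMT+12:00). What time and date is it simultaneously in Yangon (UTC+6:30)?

Yangon is 5:30 behind Cordova Station.
Shift by the zone difference: 19:38 − 5:30 = 14:08 on May 15 in Yangon.

14:08 on May 15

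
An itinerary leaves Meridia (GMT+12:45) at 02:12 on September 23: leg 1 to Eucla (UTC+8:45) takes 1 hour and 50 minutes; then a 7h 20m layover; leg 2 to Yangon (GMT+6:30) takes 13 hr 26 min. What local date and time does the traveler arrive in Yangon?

Convert departure to UTC: 02:12 − 12:45 = 13:27 UTC on Sep 22.
Add 1 hour and 50 minutes leg 1 → 15:17 UTC.
Add 7 hours 20 minutes layover in Eucla → 22:37 UTC.
Add 13 hours and 26 minutes leg 2 → 12:03 UTC (Sep 23).
Yangon is UTC+6:30, so local arrival = 12:03 + 6:30 = 18:33 on Sep 23.

18:33 on September 23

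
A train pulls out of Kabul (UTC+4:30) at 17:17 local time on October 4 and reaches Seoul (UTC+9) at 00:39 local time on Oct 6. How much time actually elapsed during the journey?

26 hours 52 minutes

Departure in UTC: 17:17 − 4:30 = 12:47 on Oct 4.
Arrival in UTC: 00:39 − 9:00 = 15:39 on Oct 5.
Elapsed = 15:39 − 12:47 (+1 day) = 26 hours 52 minutes.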